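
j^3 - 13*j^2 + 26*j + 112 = (j - 8)*(j - 7)*(j + 2)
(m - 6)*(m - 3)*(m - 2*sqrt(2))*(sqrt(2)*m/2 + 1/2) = sqrt(2)*m^4/2 - 9*sqrt(2)*m^3/2 - 3*m^3/2 + 8*sqrt(2)*m^2 + 27*m^2/2 - 27*m + 9*sqrt(2)*m - 18*sqrt(2)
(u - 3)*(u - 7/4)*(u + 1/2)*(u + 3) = u^4 - 5*u^3/4 - 79*u^2/8 + 45*u/4 + 63/8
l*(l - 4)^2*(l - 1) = l^4 - 9*l^3 + 24*l^2 - 16*l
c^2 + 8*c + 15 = (c + 3)*(c + 5)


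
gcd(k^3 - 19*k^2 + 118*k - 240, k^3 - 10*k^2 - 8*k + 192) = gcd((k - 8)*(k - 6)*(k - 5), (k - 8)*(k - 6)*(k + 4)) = k^2 - 14*k + 48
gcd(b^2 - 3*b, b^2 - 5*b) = b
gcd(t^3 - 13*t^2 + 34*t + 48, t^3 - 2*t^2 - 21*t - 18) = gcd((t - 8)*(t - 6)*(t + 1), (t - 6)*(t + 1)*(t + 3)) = t^2 - 5*t - 6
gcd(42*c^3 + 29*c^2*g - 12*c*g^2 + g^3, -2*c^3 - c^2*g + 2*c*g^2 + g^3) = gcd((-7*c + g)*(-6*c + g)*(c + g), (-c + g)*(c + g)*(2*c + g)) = c + g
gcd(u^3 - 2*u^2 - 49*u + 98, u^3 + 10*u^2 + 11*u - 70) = u^2 + 5*u - 14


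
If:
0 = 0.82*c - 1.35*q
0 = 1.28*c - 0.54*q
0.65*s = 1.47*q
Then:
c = 0.00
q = 0.00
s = 0.00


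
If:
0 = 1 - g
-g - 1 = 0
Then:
No Solution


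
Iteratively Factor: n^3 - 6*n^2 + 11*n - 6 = (n - 2)*(n^2 - 4*n + 3) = (n - 2)*(n - 1)*(n - 3)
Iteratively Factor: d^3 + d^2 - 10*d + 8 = (d - 2)*(d^2 + 3*d - 4) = (d - 2)*(d + 4)*(d - 1)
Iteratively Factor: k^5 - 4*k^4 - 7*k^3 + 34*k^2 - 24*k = (k)*(k^4 - 4*k^3 - 7*k^2 + 34*k - 24) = k*(k - 2)*(k^3 - 2*k^2 - 11*k + 12) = k*(k - 2)*(k + 3)*(k^2 - 5*k + 4) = k*(k - 2)*(k - 1)*(k + 3)*(k - 4)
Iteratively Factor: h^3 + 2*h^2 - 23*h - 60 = (h - 5)*(h^2 + 7*h + 12) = (h - 5)*(h + 4)*(h + 3)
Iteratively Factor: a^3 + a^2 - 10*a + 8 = (a + 4)*(a^2 - 3*a + 2) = (a - 1)*(a + 4)*(a - 2)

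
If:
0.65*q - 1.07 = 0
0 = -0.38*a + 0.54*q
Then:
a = 2.34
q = 1.65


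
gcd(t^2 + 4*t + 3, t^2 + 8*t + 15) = t + 3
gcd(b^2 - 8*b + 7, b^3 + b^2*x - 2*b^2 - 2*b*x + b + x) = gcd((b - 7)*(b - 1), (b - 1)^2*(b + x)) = b - 1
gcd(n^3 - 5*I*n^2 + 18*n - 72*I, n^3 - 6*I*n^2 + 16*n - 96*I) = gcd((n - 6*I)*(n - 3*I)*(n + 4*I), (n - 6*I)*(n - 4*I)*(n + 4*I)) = n^2 - 2*I*n + 24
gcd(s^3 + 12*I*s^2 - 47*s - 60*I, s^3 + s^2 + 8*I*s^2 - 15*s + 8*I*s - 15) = s^2 + 8*I*s - 15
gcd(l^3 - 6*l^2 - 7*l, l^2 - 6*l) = l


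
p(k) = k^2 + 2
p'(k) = 2*k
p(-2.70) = 9.29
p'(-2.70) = -5.40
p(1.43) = 4.04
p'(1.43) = 2.86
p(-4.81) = 25.14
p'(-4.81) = -9.62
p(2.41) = 7.81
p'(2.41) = 4.82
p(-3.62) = 15.10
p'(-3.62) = -7.24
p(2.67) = 9.13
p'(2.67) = 5.34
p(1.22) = 3.49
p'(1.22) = 2.44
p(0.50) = 2.25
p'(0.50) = 1.00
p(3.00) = 11.00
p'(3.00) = 6.00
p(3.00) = 11.00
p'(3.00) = 6.00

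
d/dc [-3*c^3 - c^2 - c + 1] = -9*c^2 - 2*c - 1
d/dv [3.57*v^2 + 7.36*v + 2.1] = 7.14*v + 7.36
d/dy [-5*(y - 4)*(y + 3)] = 5 - 10*y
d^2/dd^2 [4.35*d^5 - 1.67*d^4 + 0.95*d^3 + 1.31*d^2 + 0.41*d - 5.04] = 87.0*d^3 - 20.04*d^2 + 5.7*d + 2.62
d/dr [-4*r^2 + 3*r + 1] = 3 - 8*r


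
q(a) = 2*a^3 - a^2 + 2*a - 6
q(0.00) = -6.00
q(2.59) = 27.22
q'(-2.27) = 37.46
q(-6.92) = -730.47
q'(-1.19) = 12.88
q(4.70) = 188.96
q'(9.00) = 470.00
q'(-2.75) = 52.88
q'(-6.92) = 303.16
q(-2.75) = -60.66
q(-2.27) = -39.09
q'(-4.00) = 106.00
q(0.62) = -4.67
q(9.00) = 1389.00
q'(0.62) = 3.07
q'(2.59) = 37.07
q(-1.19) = -13.17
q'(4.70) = 125.14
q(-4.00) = -158.00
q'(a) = 6*a^2 - 2*a + 2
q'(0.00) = 2.00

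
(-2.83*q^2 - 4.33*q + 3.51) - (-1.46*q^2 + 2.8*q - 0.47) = -1.37*q^2 - 7.13*q + 3.98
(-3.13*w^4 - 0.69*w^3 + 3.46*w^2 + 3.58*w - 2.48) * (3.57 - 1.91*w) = 5.9783*w^5 - 9.8562*w^4 - 9.0719*w^3 + 5.5144*w^2 + 17.5174*w - 8.8536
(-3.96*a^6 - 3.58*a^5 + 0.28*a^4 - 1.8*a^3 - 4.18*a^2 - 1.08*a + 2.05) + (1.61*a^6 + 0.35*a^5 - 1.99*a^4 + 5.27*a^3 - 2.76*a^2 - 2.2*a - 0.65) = -2.35*a^6 - 3.23*a^5 - 1.71*a^4 + 3.47*a^3 - 6.94*a^2 - 3.28*a + 1.4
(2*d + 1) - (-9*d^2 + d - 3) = 9*d^2 + d + 4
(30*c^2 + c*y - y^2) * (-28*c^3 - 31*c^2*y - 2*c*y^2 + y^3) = -840*c^5 - 958*c^4*y - 63*c^3*y^2 + 59*c^2*y^3 + 3*c*y^4 - y^5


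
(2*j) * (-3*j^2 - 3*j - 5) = -6*j^3 - 6*j^2 - 10*j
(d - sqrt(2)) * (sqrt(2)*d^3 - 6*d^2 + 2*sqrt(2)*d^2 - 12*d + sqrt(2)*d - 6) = sqrt(2)*d^4 - 8*d^3 + 2*sqrt(2)*d^3 - 16*d^2 + 7*sqrt(2)*d^2 - 8*d + 12*sqrt(2)*d + 6*sqrt(2)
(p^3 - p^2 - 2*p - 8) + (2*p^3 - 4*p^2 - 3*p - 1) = 3*p^3 - 5*p^2 - 5*p - 9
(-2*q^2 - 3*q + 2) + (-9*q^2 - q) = -11*q^2 - 4*q + 2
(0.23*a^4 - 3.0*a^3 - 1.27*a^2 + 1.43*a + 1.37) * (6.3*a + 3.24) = 1.449*a^5 - 18.1548*a^4 - 17.721*a^3 + 4.8942*a^2 + 13.2642*a + 4.4388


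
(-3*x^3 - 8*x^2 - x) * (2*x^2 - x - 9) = -6*x^5 - 13*x^4 + 33*x^3 + 73*x^2 + 9*x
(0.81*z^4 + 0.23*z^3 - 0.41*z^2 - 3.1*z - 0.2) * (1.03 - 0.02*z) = -0.0162*z^5 + 0.8297*z^4 + 0.2451*z^3 - 0.3603*z^2 - 3.189*z - 0.206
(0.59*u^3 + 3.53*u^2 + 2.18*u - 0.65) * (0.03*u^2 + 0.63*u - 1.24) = 0.0177*u^5 + 0.4776*u^4 + 1.5577*u^3 - 3.0233*u^2 - 3.1127*u + 0.806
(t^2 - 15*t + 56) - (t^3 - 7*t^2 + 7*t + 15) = -t^3 + 8*t^2 - 22*t + 41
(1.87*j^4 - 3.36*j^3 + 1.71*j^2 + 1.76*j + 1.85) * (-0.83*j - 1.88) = -1.5521*j^5 - 0.7268*j^4 + 4.8975*j^3 - 4.6756*j^2 - 4.8443*j - 3.478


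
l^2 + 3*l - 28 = (l - 4)*(l + 7)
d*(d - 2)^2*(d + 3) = d^4 - d^3 - 8*d^2 + 12*d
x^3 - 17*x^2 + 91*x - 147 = (x - 7)^2*(x - 3)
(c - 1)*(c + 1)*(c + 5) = c^3 + 5*c^2 - c - 5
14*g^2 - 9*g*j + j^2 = (-7*g + j)*(-2*g + j)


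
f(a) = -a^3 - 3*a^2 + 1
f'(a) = -3*a^2 - 6*a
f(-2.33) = -2.64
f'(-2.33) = -2.31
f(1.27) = -5.89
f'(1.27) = -12.46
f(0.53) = 0.01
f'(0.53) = -4.02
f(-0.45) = 0.48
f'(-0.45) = 2.09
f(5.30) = -232.15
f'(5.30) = -116.07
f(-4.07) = 18.72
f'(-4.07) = -25.27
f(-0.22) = 0.87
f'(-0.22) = 1.17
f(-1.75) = -2.83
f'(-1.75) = 1.31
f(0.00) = 1.00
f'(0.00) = 0.00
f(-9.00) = 487.00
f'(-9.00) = -189.00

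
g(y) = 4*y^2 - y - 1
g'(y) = 8*y - 1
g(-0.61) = 1.10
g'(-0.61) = -5.88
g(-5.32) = 117.53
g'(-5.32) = -43.56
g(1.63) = 8.00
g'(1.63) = 12.04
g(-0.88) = 2.98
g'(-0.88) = -8.04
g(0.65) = 0.04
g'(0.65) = 4.20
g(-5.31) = 117.09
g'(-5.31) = -43.48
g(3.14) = 35.30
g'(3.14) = 24.12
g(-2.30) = 22.46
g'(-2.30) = -19.40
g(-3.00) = 38.00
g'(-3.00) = -25.00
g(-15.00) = 914.00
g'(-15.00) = -121.00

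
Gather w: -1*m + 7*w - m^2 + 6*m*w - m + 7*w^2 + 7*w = -m^2 - 2*m + 7*w^2 + w*(6*m + 14)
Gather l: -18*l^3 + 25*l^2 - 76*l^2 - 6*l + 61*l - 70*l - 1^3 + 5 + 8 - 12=-18*l^3 - 51*l^2 - 15*l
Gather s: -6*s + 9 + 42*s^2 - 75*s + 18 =42*s^2 - 81*s + 27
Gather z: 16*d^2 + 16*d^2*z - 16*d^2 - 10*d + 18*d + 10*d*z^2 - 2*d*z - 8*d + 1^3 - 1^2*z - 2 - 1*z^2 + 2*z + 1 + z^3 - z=z^3 + z^2*(10*d - 1) + z*(16*d^2 - 2*d)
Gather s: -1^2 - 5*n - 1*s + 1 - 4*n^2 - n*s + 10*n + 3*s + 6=-4*n^2 + 5*n + s*(2 - n) + 6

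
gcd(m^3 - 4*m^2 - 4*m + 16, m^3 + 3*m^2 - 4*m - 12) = m^2 - 4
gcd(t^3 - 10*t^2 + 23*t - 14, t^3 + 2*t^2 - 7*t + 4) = t - 1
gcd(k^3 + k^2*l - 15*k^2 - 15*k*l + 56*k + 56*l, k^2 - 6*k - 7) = k - 7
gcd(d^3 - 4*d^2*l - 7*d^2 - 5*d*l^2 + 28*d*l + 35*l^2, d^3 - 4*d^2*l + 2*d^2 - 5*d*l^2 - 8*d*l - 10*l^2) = d^2 - 4*d*l - 5*l^2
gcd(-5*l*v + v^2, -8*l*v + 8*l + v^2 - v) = 1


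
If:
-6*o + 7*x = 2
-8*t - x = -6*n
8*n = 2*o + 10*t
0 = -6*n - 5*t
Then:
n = 5/123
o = 50/123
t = -2/41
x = 26/41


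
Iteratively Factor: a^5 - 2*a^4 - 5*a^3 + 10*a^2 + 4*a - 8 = (a + 1)*(a^4 - 3*a^3 - 2*a^2 + 12*a - 8) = (a - 1)*(a + 1)*(a^3 - 2*a^2 - 4*a + 8) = (a - 2)*(a - 1)*(a + 1)*(a^2 - 4) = (a - 2)*(a - 1)*(a + 1)*(a + 2)*(a - 2)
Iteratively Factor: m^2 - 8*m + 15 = (m - 3)*(m - 5)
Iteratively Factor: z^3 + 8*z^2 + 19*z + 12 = (z + 1)*(z^2 + 7*z + 12) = (z + 1)*(z + 4)*(z + 3)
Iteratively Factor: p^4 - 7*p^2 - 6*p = (p + 1)*(p^3 - p^2 - 6*p) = (p - 3)*(p + 1)*(p^2 + 2*p) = p*(p - 3)*(p + 1)*(p + 2)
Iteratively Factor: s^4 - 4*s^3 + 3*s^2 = (s)*(s^3 - 4*s^2 + 3*s) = s*(s - 1)*(s^2 - 3*s) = s^2*(s - 1)*(s - 3)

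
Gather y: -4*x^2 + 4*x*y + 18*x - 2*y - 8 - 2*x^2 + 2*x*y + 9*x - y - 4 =-6*x^2 + 27*x + y*(6*x - 3) - 12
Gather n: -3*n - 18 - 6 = -3*n - 24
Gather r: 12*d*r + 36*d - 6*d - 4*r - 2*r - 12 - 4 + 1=30*d + r*(12*d - 6) - 15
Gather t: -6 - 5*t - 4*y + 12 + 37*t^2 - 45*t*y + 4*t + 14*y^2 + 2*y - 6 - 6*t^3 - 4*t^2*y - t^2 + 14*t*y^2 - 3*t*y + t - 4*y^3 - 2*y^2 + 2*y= -6*t^3 + t^2*(36 - 4*y) + t*(14*y^2 - 48*y) - 4*y^3 + 12*y^2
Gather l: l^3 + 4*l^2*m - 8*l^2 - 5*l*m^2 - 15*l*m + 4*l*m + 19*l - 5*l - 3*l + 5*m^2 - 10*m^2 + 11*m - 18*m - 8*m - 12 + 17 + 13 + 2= l^3 + l^2*(4*m - 8) + l*(-5*m^2 - 11*m + 11) - 5*m^2 - 15*m + 20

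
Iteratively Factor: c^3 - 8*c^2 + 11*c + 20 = (c - 4)*(c^2 - 4*c - 5) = (c - 4)*(c + 1)*(c - 5)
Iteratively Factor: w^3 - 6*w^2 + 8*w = (w)*(w^2 - 6*w + 8) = w*(w - 4)*(w - 2)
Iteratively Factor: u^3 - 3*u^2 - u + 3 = (u - 3)*(u^2 - 1) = (u - 3)*(u + 1)*(u - 1)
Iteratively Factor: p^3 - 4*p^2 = (p - 4)*(p^2) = p*(p - 4)*(p)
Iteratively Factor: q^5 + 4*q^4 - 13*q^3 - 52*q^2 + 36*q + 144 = (q + 3)*(q^4 + q^3 - 16*q^2 - 4*q + 48) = (q + 2)*(q + 3)*(q^3 - q^2 - 14*q + 24) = (q - 3)*(q + 2)*(q + 3)*(q^2 + 2*q - 8) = (q - 3)*(q + 2)*(q + 3)*(q + 4)*(q - 2)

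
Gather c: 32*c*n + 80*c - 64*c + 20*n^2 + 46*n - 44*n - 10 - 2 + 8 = c*(32*n + 16) + 20*n^2 + 2*n - 4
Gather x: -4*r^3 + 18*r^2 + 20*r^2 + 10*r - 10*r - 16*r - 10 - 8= -4*r^3 + 38*r^2 - 16*r - 18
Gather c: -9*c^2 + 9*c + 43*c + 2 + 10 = -9*c^2 + 52*c + 12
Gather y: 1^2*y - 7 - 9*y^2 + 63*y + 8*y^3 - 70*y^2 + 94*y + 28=8*y^3 - 79*y^2 + 158*y + 21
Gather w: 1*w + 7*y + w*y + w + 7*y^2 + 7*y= w*(y + 2) + 7*y^2 + 14*y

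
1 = 1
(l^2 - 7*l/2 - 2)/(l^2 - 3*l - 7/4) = 2*(l - 4)/(2*l - 7)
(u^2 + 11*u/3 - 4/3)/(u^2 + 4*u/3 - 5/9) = 3*(u + 4)/(3*u + 5)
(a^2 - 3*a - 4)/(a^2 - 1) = (a - 4)/(a - 1)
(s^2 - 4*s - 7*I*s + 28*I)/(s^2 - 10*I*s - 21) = (s - 4)/(s - 3*I)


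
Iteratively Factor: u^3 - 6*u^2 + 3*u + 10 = (u + 1)*(u^2 - 7*u + 10) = (u - 5)*(u + 1)*(u - 2)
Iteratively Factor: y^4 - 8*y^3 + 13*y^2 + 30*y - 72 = (y - 4)*(y^3 - 4*y^2 - 3*y + 18) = (y - 4)*(y - 3)*(y^2 - y - 6) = (y - 4)*(y - 3)^2*(y + 2)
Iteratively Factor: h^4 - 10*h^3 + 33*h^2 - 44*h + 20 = (h - 5)*(h^3 - 5*h^2 + 8*h - 4) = (h - 5)*(h - 1)*(h^2 - 4*h + 4) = (h - 5)*(h - 2)*(h - 1)*(h - 2)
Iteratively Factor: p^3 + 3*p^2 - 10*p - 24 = (p + 2)*(p^2 + p - 12) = (p + 2)*(p + 4)*(p - 3)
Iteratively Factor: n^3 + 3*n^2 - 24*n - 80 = (n + 4)*(n^2 - n - 20) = (n + 4)^2*(n - 5)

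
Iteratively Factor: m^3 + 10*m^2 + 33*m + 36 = (m + 4)*(m^2 + 6*m + 9) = (m + 3)*(m + 4)*(m + 3)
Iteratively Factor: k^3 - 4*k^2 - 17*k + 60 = (k - 3)*(k^2 - k - 20) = (k - 5)*(k - 3)*(k + 4)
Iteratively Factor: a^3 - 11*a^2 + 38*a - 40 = (a - 2)*(a^2 - 9*a + 20) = (a - 4)*(a - 2)*(a - 5)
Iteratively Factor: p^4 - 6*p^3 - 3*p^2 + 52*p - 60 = (p + 3)*(p^3 - 9*p^2 + 24*p - 20) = (p - 2)*(p + 3)*(p^2 - 7*p + 10) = (p - 5)*(p - 2)*(p + 3)*(p - 2)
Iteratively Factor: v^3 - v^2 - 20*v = (v - 5)*(v^2 + 4*v) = (v - 5)*(v + 4)*(v)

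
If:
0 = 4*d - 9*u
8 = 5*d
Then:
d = 8/5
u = 32/45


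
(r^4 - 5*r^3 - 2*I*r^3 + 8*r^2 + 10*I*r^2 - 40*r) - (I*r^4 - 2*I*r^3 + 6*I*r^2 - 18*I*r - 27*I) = r^4 - I*r^4 - 5*r^3 + 8*r^2 + 4*I*r^2 - 40*r + 18*I*r + 27*I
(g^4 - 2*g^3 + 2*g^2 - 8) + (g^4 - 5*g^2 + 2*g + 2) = 2*g^4 - 2*g^3 - 3*g^2 + 2*g - 6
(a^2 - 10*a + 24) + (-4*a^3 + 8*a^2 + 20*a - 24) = -4*a^3 + 9*a^2 + 10*a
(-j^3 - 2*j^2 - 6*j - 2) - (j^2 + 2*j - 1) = -j^3 - 3*j^2 - 8*j - 1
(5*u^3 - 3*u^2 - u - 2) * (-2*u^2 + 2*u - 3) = -10*u^5 + 16*u^4 - 19*u^3 + 11*u^2 - u + 6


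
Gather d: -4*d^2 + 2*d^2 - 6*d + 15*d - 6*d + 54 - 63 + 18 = -2*d^2 + 3*d + 9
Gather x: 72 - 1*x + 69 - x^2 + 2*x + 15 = -x^2 + x + 156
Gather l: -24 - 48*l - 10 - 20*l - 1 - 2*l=-70*l - 35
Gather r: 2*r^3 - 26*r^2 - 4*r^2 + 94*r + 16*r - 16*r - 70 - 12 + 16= 2*r^3 - 30*r^2 + 94*r - 66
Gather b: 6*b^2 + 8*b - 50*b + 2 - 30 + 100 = 6*b^2 - 42*b + 72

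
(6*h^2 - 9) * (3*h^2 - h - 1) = 18*h^4 - 6*h^3 - 33*h^2 + 9*h + 9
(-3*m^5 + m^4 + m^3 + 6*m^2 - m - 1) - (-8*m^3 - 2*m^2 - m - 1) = -3*m^5 + m^4 + 9*m^3 + 8*m^2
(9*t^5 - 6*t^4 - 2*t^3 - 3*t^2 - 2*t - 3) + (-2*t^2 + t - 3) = 9*t^5 - 6*t^4 - 2*t^3 - 5*t^2 - t - 6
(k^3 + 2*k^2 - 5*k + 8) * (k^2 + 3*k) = k^5 + 5*k^4 + k^3 - 7*k^2 + 24*k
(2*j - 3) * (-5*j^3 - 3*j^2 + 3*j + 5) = -10*j^4 + 9*j^3 + 15*j^2 + j - 15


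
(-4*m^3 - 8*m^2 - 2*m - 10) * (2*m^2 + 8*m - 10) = -8*m^5 - 48*m^4 - 28*m^3 + 44*m^2 - 60*m + 100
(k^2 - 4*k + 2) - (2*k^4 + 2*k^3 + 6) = -2*k^4 - 2*k^3 + k^2 - 4*k - 4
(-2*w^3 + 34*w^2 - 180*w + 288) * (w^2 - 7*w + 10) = -2*w^5 + 48*w^4 - 438*w^3 + 1888*w^2 - 3816*w + 2880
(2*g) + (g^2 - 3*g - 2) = g^2 - g - 2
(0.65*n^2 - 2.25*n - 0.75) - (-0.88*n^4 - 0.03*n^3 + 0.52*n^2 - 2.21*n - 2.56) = 0.88*n^4 + 0.03*n^3 + 0.13*n^2 - 0.04*n + 1.81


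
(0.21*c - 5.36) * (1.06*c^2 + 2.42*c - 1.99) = 0.2226*c^3 - 5.1734*c^2 - 13.3891*c + 10.6664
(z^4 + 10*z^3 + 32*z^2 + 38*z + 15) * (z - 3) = z^5 + 7*z^4 + 2*z^3 - 58*z^2 - 99*z - 45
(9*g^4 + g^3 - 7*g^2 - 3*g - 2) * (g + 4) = 9*g^5 + 37*g^4 - 3*g^3 - 31*g^2 - 14*g - 8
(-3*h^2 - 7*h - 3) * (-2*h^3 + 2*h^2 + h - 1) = 6*h^5 + 8*h^4 - 11*h^3 - 10*h^2 + 4*h + 3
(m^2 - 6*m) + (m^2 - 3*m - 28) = 2*m^2 - 9*m - 28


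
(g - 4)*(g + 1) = g^2 - 3*g - 4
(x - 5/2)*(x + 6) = x^2 + 7*x/2 - 15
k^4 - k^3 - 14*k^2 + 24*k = k*(k - 3)*(k - 2)*(k + 4)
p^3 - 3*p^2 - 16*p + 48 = (p - 4)*(p - 3)*(p + 4)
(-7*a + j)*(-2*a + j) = 14*a^2 - 9*a*j + j^2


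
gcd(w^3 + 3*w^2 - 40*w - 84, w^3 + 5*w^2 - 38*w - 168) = w^2 + w - 42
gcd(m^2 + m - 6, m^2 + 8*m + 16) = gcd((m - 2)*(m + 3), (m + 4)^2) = 1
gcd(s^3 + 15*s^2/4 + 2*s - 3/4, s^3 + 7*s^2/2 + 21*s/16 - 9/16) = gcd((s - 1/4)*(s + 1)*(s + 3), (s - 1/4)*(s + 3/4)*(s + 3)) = s^2 + 11*s/4 - 3/4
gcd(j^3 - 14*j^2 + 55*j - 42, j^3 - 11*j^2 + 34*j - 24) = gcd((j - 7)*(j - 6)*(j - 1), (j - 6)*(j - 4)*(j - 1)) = j^2 - 7*j + 6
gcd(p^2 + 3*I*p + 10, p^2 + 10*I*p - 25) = p + 5*I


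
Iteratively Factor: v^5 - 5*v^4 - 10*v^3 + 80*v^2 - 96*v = (v + 4)*(v^4 - 9*v^3 + 26*v^2 - 24*v) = (v - 3)*(v + 4)*(v^3 - 6*v^2 + 8*v) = v*(v - 3)*(v + 4)*(v^2 - 6*v + 8) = v*(v - 3)*(v - 2)*(v + 4)*(v - 4)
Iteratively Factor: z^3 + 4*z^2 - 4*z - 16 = (z + 4)*(z^2 - 4) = (z - 2)*(z + 4)*(z + 2)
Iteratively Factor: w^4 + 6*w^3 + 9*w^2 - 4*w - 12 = (w - 1)*(w^3 + 7*w^2 + 16*w + 12) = (w - 1)*(w + 2)*(w^2 + 5*w + 6) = (w - 1)*(w + 2)*(w + 3)*(w + 2)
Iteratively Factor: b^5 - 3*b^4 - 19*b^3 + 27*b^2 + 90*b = (b + 2)*(b^4 - 5*b^3 - 9*b^2 + 45*b) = (b - 5)*(b + 2)*(b^3 - 9*b) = (b - 5)*(b - 3)*(b + 2)*(b^2 + 3*b) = b*(b - 5)*(b - 3)*(b + 2)*(b + 3)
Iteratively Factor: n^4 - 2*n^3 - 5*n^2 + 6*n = (n - 1)*(n^3 - n^2 - 6*n) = (n - 3)*(n - 1)*(n^2 + 2*n) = (n - 3)*(n - 1)*(n + 2)*(n)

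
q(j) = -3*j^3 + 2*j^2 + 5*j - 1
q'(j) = -9*j^2 + 4*j + 5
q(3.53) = -90.39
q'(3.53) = -93.03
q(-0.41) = -2.51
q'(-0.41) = 1.85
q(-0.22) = -1.97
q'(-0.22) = 3.68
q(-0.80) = -2.18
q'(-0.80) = -3.96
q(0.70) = 2.45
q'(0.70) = 3.39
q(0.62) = 2.15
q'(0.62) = 4.02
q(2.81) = -37.72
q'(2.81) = -54.82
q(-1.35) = 3.28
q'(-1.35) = -16.80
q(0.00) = -1.00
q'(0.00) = 5.00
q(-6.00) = 689.00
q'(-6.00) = -343.00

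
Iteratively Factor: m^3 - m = (m)*(m^2 - 1) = m*(m + 1)*(m - 1)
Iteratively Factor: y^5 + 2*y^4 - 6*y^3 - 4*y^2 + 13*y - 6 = (y - 1)*(y^4 + 3*y^3 - 3*y^2 - 7*y + 6) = (y - 1)*(y + 2)*(y^3 + y^2 - 5*y + 3) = (y - 1)*(y + 2)*(y + 3)*(y^2 - 2*y + 1) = (y - 1)^2*(y + 2)*(y + 3)*(y - 1)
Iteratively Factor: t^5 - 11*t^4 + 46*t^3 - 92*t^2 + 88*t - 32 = (t - 4)*(t^4 - 7*t^3 + 18*t^2 - 20*t + 8) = (t - 4)*(t - 2)*(t^3 - 5*t^2 + 8*t - 4) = (t - 4)*(t - 2)*(t - 1)*(t^2 - 4*t + 4) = (t - 4)*(t - 2)^2*(t - 1)*(t - 2)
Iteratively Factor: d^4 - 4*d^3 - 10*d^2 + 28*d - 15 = (d + 3)*(d^3 - 7*d^2 + 11*d - 5) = (d - 5)*(d + 3)*(d^2 - 2*d + 1) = (d - 5)*(d - 1)*(d + 3)*(d - 1)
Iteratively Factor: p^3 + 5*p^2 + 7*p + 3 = (p + 1)*(p^2 + 4*p + 3) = (p + 1)*(p + 3)*(p + 1)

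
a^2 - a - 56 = (a - 8)*(a + 7)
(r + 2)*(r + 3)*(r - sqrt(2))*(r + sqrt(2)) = r^4 + 5*r^3 + 4*r^2 - 10*r - 12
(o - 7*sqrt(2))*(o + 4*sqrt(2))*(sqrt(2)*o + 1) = sqrt(2)*o^3 - 5*o^2 - 59*sqrt(2)*o - 56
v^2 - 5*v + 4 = (v - 4)*(v - 1)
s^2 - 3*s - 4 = (s - 4)*(s + 1)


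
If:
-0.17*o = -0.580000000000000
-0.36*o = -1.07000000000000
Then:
No Solution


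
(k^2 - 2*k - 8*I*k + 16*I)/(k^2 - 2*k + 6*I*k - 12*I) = (k - 8*I)/(k + 6*I)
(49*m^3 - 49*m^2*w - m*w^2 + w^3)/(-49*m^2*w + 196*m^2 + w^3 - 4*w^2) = (-m + w)/(w - 4)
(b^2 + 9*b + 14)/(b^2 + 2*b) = (b + 7)/b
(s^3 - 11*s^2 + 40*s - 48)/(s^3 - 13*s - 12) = (s^2 - 7*s + 12)/(s^2 + 4*s + 3)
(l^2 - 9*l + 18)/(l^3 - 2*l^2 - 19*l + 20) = (l^2 - 9*l + 18)/(l^3 - 2*l^2 - 19*l + 20)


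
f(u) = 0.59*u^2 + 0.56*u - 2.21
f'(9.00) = 11.18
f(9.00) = 50.62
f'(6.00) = 7.64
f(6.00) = 22.39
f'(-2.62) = -2.53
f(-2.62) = 0.37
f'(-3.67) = -3.77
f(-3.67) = 3.68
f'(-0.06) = 0.49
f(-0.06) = -2.24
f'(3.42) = 4.60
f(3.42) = 6.61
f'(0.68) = 1.36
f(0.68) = -1.56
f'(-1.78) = -1.54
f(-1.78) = -1.34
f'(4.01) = 5.29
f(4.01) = 9.52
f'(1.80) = 2.68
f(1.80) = 0.71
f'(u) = 1.18*u + 0.56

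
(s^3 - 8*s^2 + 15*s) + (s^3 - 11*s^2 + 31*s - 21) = 2*s^3 - 19*s^2 + 46*s - 21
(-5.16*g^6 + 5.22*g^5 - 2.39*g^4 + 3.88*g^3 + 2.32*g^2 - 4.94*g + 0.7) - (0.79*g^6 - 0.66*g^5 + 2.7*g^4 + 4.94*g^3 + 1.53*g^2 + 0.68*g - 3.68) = -5.95*g^6 + 5.88*g^5 - 5.09*g^4 - 1.06*g^3 + 0.79*g^2 - 5.62*g + 4.38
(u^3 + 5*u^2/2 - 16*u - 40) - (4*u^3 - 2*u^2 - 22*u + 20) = -3*u^3 + 9*u^2/2 + 6*u - 60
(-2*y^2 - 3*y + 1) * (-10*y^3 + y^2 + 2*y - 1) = 20*y^5 + 28*y^4 - 17*y^3 - 3*y^2 + 5*y - 1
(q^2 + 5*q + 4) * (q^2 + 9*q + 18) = q^4 + 14*q^3 + 67*q^2 + 126*q + 72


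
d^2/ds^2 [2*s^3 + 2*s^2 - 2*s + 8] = 12*s + 4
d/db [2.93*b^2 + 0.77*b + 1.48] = 5.86*b + 0.77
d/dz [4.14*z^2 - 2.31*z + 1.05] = 8.28*z - 2.31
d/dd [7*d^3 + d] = 21*d^2 + 1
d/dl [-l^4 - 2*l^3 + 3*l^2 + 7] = 2*l*(-2*l^2 - 3*l + 3)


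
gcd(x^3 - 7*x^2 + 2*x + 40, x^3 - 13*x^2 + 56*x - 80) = x^2 - 9*x + 20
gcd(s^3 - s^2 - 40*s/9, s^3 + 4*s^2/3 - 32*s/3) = s^2 - 8*s/3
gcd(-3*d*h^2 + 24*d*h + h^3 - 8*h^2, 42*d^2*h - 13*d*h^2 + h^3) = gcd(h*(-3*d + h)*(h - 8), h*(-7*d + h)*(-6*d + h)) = h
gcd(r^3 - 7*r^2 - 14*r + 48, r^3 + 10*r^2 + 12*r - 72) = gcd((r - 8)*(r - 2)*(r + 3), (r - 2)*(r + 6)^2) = r - 2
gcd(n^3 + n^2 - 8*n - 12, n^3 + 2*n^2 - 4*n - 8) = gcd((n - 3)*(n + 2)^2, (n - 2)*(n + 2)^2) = n^2 + 4*n + 4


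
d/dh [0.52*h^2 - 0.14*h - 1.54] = 1.04*h - 0.14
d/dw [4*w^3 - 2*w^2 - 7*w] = 12*w^2 - 4*w - 7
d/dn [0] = 0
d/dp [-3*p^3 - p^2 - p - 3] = -9*p^2 - 2*p - 1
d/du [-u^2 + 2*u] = 2 - 2*u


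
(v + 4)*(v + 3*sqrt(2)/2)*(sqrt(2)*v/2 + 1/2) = sqrt(2)*v^3/2 + 2*v^2 + 2*sqrt(2)*v^2 + 3*sqrt(2)*v/4 + 8*v + 3*sqrt(2)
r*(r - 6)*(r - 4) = r^3 - 10*r^2 + 24*r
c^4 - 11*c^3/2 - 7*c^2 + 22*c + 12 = (c - 6)*(c - 2)*(c + 1/2)*(c + 2)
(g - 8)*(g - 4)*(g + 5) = g^3 - 7*g^2 - 28*g + 160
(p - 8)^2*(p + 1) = p^3 - 15*p^2 + 48*p + 64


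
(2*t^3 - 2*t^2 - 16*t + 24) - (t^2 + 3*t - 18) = 2*t^3 - 3*t^2 - 19*t + 42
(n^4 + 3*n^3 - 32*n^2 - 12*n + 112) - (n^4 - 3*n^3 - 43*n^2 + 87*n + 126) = 6*n^3 + 11*n^2 - 99*n - 14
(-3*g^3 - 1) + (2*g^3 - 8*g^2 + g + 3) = -g^3 - 8*g^2 + g + 2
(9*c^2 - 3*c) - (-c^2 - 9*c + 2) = 10*c^2 + 6*c - 2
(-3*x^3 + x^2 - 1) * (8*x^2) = -24*x^5 + 8*x^4 - 8*x^2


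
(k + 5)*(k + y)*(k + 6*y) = k^3 + 7*k^2*y + 5*k^2 + 6*k*y^2 + 35*k*y + 30*y^2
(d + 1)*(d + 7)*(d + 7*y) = d^3 + 7*d^2*y + 8*d^2 + 56*d*y + 7*d + 49*y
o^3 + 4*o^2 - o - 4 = (o - 1)*(o + 1)*(o + 4)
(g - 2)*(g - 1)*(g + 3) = g^3 - 7*g + 6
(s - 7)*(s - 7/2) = s^2 - 21*s/2 + 49/2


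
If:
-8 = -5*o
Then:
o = 8/5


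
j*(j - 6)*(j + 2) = j^3 - 4*j^2 - 12*j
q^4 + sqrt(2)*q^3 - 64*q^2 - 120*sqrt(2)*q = q*(q - 6*sqrt(2))*(q + 2*sqrt(2))*(q + 5*sqrt(2))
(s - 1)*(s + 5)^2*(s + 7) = s^4 + 16*s^3 + 78*s^2 + 80*s - 175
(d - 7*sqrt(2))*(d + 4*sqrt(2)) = d^2 - 3*sqrt(2)*d - 56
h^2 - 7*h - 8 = (h - 8)*(h + 1)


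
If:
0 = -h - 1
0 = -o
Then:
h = -1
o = 0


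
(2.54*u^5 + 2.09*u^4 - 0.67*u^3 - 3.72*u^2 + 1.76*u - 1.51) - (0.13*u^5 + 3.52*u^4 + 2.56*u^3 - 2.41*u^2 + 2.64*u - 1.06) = 2.41*u^5 - 1.43*u^4 - 3.23*u^3 - 1.31*u^2 - 0.88*u - 0.45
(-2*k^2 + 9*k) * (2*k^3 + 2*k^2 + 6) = -4*k^5 + 14*k^4 + 18*k^3 - 12*k^2 + 54*k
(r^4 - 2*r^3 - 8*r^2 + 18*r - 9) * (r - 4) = r^5 - 6*r^4 + 50*r^2 - 81*r + 36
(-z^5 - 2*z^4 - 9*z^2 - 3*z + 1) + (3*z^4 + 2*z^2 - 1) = -z^5 + z^4 - 7*z^2 - 3*z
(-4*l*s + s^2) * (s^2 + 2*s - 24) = -4*l*s^3 - 8*l*s^2 + 96*l*s + s^4 + 2*s^3 - 24*s^2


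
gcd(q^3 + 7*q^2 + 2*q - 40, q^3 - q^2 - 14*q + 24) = q^2 + 2*q - 8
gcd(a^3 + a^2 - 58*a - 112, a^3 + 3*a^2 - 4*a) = 1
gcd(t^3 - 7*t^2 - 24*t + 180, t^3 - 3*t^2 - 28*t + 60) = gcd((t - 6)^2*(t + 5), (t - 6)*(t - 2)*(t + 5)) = t^2 - t - 30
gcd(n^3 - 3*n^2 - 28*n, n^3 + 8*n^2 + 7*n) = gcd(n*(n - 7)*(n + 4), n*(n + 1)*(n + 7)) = n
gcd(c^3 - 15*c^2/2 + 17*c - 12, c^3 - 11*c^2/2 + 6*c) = c^2 - 11*c/2 + 6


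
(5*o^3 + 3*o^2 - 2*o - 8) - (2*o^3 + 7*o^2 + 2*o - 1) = 3*o^3 - 4*o^2 - 4*o - 7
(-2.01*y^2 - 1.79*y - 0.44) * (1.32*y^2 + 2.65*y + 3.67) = -2.6532*y^4 - 7.6893*y^3 - 12.701*y^2 - 7.7353*y - 1.6148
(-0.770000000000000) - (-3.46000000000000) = 2.69000000000000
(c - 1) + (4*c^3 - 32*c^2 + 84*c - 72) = 4*c^3 - 32*c^2 + 85*c - 73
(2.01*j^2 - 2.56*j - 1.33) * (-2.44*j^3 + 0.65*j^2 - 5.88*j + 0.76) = -4.9044*j^5 + 7.5529*j^4 - 10.2376*j^3 + 15.7159*j^2 + 5.8748*j - 1.0108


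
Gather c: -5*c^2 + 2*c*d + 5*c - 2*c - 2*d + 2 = -5*c^2 + c*(2*d + 3) - 2*d + 2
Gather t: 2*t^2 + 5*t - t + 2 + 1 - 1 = 2*t^2 + 4*t + 2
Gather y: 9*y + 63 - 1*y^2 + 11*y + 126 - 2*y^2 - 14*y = -3*y^2 + 6*y + 189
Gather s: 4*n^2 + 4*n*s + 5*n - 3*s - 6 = 4*n^2 + 5*n + s*(4*n - 3) - 6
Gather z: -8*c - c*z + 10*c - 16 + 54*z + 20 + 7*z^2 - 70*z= 2*c + 7*z^2 + z*(-c - 16) + 4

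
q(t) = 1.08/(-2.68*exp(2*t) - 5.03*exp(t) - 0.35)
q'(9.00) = 0.00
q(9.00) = 0.00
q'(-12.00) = 0.00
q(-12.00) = -3.09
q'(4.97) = 0.00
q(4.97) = -0.00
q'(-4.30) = 0.43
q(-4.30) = -2.58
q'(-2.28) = 0.77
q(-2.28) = -1.21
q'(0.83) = 0.06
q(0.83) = -0.04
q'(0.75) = 0.07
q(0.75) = -0.05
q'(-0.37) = 0.25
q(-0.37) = -0.21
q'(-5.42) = 0.17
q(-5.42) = -2.90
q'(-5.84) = 0.12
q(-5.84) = -2.96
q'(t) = 1.08*(5.36*exp(2*t) + 5.03*exp(t))/(-2.68*exp(2*t) - 5.03*exp(t) - 0.35)^2 = (5.7888*exp(t) + 5.4324)*exp(t)/(2.68*exp(2*t) + 5.03*exp(t) + 0.35)^2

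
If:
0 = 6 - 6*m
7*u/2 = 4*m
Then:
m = 1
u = 8/7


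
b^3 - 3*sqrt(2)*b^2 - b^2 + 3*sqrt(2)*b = b*(b - 1)*(b - 3*sqrt(2))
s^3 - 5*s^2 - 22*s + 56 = (s - 7)*(s - 2)*(s + 4)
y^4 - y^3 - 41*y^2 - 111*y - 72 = (y - 8)*(y + 1)*(y + 3)^2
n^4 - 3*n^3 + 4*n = n*(n - 2)^2*(n + 1)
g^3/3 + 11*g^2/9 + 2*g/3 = g*(g/3 + 1)*(g + 2/3)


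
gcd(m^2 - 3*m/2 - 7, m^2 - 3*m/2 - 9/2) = 1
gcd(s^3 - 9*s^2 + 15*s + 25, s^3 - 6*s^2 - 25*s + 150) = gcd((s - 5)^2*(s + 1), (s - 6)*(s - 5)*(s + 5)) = s - 5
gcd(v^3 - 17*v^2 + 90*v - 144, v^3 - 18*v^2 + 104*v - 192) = v^2 - 14*v + 48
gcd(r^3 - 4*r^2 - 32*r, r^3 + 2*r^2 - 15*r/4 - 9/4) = 1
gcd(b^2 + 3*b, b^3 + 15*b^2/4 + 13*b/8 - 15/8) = b + 3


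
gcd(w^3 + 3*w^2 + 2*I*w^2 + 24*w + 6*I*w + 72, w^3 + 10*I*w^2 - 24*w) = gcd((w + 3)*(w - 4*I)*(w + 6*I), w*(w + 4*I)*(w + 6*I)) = w + 6*I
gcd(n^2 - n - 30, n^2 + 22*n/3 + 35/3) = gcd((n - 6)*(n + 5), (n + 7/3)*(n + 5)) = n + 5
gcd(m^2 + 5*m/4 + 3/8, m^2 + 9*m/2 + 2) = m + 1/2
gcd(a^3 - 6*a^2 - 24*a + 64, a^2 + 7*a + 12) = a + 4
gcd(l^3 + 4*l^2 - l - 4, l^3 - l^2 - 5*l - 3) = l + 1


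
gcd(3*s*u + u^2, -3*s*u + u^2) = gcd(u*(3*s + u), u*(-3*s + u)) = u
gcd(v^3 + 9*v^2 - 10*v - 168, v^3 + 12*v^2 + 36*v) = v + 6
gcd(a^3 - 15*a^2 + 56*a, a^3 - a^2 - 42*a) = a^2 - 7*a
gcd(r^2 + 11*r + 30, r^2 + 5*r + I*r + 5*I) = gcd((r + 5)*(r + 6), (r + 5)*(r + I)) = r + 5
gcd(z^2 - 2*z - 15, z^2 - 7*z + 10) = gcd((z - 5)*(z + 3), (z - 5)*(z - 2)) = z - 5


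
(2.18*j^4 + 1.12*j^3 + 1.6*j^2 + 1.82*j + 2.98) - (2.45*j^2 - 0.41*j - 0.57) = 2.18*j^4 + 1.12*j^3 - 0.85*j^2 + 2.23*j + 3.55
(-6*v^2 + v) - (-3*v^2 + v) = -3*v^2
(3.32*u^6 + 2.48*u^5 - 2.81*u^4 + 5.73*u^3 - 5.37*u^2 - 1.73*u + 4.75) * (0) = 0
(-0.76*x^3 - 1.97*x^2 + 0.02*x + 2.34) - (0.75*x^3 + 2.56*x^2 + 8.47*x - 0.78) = -1.51*x^3 - 4.53*x^2 - 8.45*x + 3.12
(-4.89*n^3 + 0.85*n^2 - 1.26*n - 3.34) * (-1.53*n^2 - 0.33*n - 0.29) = 7.4817*n^5 + 0.3132*n^4 + 3.0654*n^3 + 5.2795*n^2 + 1.4676*n + 0.9686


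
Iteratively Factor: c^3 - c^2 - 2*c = (c - 2)*(c^2 + c) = (c - 2)*(c + 1)*(c)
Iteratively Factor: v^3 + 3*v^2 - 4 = (v + 2)*(v^2 + v - 2) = (v + 2)^2*(v - 1)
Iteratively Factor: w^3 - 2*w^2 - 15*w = (w + 3)*(w^2 - 5*w) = w*(w + 3)*(w - 5)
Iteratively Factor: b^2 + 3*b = (b)*(b + 3)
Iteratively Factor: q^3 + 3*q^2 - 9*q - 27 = (q + 3)*(q^2 - 9) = (q + 3)^2*(q - 3)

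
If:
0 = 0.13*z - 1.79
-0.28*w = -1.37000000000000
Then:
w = 4.89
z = 13.77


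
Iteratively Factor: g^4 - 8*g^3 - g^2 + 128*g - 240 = (g + 4)*(g^3 - 12*g^2 + 47*g - 60) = (g - 5)*(g + 4)*(g^2 - 7*g + 12) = (g - 5)*(g - 3)*(g + 4)*(g - 4)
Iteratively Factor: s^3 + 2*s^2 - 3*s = (s)*(s^2 + 2*s - 3) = s*(s + 3)*(s - 1)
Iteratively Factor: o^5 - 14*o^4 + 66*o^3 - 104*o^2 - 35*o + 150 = (o - 3)*(o^4 - 11*o^3 + 33*o^2 - 5*o - 50) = (o - 5)*(o - 3)*(o^3 - 6*o^2 + 3*o + 10) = (o - 5)^2*(o - 3)*(o^2 - o - 2) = (o - 5)^2*(o - 3)*(o + 1)*(o - 2)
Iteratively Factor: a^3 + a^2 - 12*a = (a - 3)*(a^2 + 4*a) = a*(a - 3)*(a + 4)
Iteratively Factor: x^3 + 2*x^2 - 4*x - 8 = (x + 2)*(x^2 - 4) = (x + 2)^2*(x - 2)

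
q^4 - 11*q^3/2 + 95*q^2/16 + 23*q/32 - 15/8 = (q - 4)*(q - 5/4)*(q - 3/4)*(q + 1/2)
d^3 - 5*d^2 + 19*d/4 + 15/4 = (d - 3)*(d - 5/2)*(d + 1/2)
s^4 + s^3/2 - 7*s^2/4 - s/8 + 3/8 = (s - 1)*(s - 1/2)*(s + 1/2)*(s + 3/2)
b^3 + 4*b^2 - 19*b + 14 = (b - 2)*(b - 1)*(b + 7)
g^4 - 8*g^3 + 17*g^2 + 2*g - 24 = (g - 4)*(g - 3)*(g - 2)*(g + 1)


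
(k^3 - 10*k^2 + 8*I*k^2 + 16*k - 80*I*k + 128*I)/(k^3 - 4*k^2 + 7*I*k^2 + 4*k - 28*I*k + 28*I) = (k^2 + 8*k*(-1 + I) - 64*I)/(k^2 + k*(-2 + 7*I) - 14*I)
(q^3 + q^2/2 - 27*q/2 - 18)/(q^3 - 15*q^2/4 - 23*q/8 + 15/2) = 4*(q + 3)/(4*q - 5)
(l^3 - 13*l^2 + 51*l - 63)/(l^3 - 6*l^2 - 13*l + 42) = (l^2 - 6*l + 9)/(l^2 + l - 6)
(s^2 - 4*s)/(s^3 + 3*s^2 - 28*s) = 1/(s + 7)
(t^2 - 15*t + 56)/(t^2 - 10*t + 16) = (t - 7)/(t - 2)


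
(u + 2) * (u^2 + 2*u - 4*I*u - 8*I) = u^3 + 4*u^2 - 4*I*u^2 + 4*u - 16*I*u - 16*I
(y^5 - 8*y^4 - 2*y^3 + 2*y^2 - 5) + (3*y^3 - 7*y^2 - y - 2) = y^5 - 8*y^4 + y^3 - 5*y^2 - y - 7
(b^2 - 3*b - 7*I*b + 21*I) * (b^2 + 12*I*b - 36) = b^4 - 3*b^3 + 5*I*b^3 + 48*b^2 - 15*I*b^2 - 144*b + 252*I*b - 756*I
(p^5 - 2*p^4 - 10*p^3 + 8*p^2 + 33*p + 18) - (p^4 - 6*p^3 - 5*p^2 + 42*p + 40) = p^5 - 3*p^4 - 4*p^3 + 13*p^2 - 9*p - 22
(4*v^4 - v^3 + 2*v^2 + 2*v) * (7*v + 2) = 28*v^5 + v^4 + 12*v^3 + 18*v^2 + 4*v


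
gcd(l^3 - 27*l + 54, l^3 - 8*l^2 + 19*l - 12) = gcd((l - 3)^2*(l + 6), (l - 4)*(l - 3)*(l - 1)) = l - 3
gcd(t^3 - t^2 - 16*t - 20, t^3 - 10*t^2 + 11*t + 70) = t^2 - 3*t - 10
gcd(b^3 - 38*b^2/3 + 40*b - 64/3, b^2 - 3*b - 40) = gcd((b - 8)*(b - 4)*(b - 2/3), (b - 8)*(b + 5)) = b - 8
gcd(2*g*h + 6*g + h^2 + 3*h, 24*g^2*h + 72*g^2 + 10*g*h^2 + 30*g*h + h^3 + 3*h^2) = h + 3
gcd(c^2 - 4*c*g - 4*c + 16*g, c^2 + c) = 1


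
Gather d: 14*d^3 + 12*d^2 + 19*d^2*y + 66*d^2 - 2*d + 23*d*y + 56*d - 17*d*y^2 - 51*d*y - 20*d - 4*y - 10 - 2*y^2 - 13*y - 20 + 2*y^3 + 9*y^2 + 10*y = 14*d^3 + d^2*(19*y + 78) + d*(-17*y^2 - 28*y + 34) + 2*y^3 + 7*y^2 - 7*y - 30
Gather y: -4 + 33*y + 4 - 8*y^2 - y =-8*y^2 + 32*y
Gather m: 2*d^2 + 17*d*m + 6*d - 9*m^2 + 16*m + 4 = 2*d^2 + 6*d - 9*m^2 + m*(17*d + 16) + 4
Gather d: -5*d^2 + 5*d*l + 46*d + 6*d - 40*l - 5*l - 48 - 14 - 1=-5*d^2 + d*(5*l + 52) - 45*l - 63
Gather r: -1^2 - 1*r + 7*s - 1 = -r + 7*s - 2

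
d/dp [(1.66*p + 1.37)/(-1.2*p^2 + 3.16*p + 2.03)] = (1.992*p^2 + 3.288*p - 0.9594)/(1.44*p^4 - 7.584*p^3 + 5.1136*p^2 + 12.8296*p + 4.1209)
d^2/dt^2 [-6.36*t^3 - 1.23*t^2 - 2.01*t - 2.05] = -38.16*t - 2.46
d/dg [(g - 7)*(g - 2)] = 2*g - 9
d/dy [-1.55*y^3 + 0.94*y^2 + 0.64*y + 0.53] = -4.65*y^2 + 1.88*y + 0.64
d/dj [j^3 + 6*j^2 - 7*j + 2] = 3*j^2 + 12*j - 7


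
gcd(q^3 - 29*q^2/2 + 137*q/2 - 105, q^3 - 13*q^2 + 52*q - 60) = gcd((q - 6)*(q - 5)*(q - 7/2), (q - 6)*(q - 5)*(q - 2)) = q^2 - 11*q + 30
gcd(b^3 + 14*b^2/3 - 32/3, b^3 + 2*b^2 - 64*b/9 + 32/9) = b^2 + 8*b/3 - 16/3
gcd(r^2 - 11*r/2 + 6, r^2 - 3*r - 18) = 1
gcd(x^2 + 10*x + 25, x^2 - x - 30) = x + 5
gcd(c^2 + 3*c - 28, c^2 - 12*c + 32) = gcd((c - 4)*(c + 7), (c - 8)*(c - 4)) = c - 4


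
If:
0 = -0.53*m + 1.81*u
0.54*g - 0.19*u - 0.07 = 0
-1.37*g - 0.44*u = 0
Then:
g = 0.06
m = -0.66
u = -0.19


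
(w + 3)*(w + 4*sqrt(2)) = w^2 + 3*w + 4*sqrt(2)*w + 12*sqrt(2)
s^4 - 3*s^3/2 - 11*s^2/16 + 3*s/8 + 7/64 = (s - 7/4)*(s - 1/2)*(s + 1/4)*(s + 1/2)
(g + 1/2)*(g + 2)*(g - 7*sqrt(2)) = g^3 - 7*sqrt(2)*g^2 + 5*g^2/2 - 35*sqrt(2)*g/2 + g - 7*sqrt(2)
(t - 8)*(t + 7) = t^2 - t - 56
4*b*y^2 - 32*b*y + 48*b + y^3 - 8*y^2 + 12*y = (4*b + y)*(y - 6)*(y - 2)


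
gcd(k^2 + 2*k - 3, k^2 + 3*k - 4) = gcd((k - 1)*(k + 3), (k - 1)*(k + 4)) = k - 1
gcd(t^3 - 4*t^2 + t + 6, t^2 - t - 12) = 1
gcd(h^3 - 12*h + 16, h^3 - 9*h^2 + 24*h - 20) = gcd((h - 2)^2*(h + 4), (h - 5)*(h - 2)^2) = h^2 - 4*h + 4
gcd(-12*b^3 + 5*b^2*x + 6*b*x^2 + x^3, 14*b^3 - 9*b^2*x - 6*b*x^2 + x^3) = -b + x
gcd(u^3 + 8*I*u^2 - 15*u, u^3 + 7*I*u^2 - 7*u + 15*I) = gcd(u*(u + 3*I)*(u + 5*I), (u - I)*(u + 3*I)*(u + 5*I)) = u^2 + 8*I*u - 15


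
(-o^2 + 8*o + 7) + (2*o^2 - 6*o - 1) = o^2 + 2*o + 6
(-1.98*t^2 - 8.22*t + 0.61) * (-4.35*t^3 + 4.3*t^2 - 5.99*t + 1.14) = 8.613*t^5 + 27.243*t^4 - 26.1393*t^3 + 49.6036*t^2 - 13.0247*t + 0.6954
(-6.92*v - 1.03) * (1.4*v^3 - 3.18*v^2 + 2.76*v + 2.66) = -9.688*v^4 + 20.5636*v^3 - 15.8238*v^2 - 21.25*v - 2.7398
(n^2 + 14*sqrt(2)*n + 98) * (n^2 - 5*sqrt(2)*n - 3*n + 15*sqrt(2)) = n^4 - 3*n^3 + 9*sqrt(2)*n^3 - 42*n^2 - 27*sqrt(2)*n^2 - 490*sqrt(2)*n + 126*n + 1470*sqrt(2)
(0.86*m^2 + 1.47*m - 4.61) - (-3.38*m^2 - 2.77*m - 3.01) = 4.24*m^2 + 4.24*m - 1.6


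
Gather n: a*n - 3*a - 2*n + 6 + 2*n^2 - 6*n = -3*a + 2*n^2 + n*(a - 8) + 6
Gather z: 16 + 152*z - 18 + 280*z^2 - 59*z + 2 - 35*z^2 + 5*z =245*z^2 + 98*z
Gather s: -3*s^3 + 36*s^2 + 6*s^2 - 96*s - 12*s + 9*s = -3*s^3 + 42*s^2 - 99*s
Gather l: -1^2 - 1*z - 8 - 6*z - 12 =-7*z - 21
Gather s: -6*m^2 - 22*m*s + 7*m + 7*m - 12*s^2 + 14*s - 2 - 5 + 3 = -6*m^2 + 14*m - 12*s^2 + s*(14 - 22*m) - 4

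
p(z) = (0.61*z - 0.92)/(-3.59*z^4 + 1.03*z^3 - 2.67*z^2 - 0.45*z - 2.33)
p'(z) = (0.61*z - 0.92)*(14.36*z^3 - 3.09*z^2 + 5.34*z + 0.45)/(-3.59*z^4 + 1.03*z^3 - 2.67*z^2 - 0.45*z - 2.33)^2 + 0.61/(-3.59*z^4 + 1.03*z^3 - 2.67*z^2 - 0.45*z - 2.33)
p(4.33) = -0.00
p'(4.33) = 0.00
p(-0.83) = 0.23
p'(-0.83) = 0.45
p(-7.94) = 0.00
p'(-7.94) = 0.00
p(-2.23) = 0.02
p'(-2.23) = 0.03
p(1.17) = 0.02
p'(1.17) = -0.09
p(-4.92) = 0.00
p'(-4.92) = 0.00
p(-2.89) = 0.01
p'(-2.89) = 0.01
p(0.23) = 0.30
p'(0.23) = -0.44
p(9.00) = -0.00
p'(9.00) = 0.00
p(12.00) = -0.00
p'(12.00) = 0.00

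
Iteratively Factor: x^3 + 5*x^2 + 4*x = (x + 4)*(x^2 + x) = (x + 1)*(x + 4)*(x)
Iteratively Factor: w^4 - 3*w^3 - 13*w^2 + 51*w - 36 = (w - 3)*(w^3 - 13*w + 12) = (w - 3)*(w - 1)*(w^2 + w - 12) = (w - 3)^2*(w - 1)*(w + 4)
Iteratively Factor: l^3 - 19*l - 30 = (l - 5)*(l^2 + 5*l + 6) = (l - 5)*(l + 2)*(l + 3)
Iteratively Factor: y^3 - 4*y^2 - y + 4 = (y - 4)*(y^2 - 1) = (y - 4)*(y - 1)*(y + 1)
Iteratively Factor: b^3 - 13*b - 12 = (b + 3)*(b^2 - 3*b - 4) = (b + 1)*(b + 3)*(b - 4)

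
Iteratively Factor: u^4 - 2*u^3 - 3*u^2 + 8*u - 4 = (u - 2)*(u^3 - 3*u + 2) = (u - 2)*(u + 2)*(u^2 - 2*u + 1) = (u - 2)*(u - 1)*(u + 2)*(u - 1)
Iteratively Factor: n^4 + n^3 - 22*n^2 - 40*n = (n + 2)*(n^3 - n^2 - 20*n) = (n + 2)*(n + 4)*(n^2 - 5*n) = (n - 5)*(n + 2)*(n + 4)*(n)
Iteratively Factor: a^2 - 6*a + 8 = (a - 4)*(a - 2)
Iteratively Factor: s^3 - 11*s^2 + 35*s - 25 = (s - 1)*(s^2 - 10*s + 25) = (s - 5)*(s - 1)*(s - 5)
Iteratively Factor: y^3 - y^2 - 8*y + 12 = (y + 3)*(y^2 - 4*y + 4) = (y - 2)*(y + 3)*(y - 2)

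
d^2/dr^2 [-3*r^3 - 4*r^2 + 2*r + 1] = -18*r - 8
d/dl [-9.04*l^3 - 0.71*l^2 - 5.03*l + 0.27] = -27.12*l^2 - 1.42*l - 5.03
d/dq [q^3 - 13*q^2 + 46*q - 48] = 3*q^2 - 26*q + 46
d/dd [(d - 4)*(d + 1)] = 2*d - 3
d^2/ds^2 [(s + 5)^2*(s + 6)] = 6*s + 32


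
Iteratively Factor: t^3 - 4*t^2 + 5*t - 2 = (t - 2)*(t^2 - 2*t + 1) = (t - 2)*(t - 1)*(t - 1)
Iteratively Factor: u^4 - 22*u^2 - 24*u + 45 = (u + 3)*(u^3 - 3*u^2 - 13*u + 15) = (u - 5)*(u + 3)*(u^2 + 2*u - 3) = (u - 5)*(u - 1)*(u + 3)*(u + 3)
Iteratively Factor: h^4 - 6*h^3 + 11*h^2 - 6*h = (h - 3)*(h^3 - 3*h^2 + 2*h) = (h - 3)*(h - 2)*(h^2 - h) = (h - 3)*(h - 2)*(h - 1)*(h)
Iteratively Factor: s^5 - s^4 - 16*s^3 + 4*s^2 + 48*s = (s - 2)*(s^4 + s^3 - 14*s^2 - 24*s) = (s - 4)*(s - 2)*(s^3 + 5*s^2 + 6*s) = (s - 4)*(s - 2)*(s + 3)*(s^2 + 2*s) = (s - 4)*(s - 2)*(s + 2)*(s + 3)*(s)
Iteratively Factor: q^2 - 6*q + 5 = (q - 1)*(q - 5)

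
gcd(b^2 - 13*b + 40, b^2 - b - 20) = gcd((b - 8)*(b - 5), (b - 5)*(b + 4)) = b - 5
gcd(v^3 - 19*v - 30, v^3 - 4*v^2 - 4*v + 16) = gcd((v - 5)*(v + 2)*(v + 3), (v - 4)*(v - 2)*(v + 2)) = v + 2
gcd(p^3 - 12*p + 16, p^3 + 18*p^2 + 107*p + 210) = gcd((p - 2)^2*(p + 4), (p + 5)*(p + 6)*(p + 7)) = 1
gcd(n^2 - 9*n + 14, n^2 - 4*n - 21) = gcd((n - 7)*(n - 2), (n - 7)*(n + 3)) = n - 7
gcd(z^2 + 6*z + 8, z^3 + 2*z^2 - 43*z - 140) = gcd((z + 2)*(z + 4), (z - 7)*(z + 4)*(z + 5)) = z + 4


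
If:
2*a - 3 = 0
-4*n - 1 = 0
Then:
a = 3/2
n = -1/4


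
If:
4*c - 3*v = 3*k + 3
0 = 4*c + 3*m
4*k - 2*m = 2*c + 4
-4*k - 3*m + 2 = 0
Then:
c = 3/7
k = 13/14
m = -4/7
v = -19/14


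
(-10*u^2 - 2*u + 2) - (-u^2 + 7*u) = -9*u^2 - 9*u + 2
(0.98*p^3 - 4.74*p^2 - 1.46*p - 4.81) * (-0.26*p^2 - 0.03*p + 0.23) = -0.2548*p^5 + 1.203*p^4 + 0.7472*p^3 + 0.2042*p^2 - 0.1915*p - 1.1063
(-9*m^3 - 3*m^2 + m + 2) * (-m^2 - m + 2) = 9*m^5 + 12*m^4 - 16*m^3 - 9*m^2 + 4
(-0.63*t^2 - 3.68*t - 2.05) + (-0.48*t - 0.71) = -0.63*t^2 - 4.16*t - 2.76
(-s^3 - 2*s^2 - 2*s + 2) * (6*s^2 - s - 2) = -6*s^5 - 11*s^4 - 8*s^3 + 18*s^2 + 2*s - 4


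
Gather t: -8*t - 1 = -8*t - 1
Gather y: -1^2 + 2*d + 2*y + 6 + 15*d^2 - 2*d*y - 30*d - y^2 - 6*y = 15*d^2 - 28*d - y^2 + y*(-2*d - 4) + 5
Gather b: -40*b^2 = -40*b^2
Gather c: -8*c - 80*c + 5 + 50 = 55 - 88*c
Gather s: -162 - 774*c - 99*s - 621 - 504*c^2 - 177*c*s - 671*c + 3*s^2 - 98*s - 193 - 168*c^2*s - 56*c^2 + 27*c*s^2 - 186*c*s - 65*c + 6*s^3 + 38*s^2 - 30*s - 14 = -560*c^2 - 1510*c + 6*s^3 + s^2*(27*c + 41) + s*(-168*c^2 - 363*c - 227) - 990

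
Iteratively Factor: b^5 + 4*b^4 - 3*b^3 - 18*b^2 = (b)*(b^4 + 4*b^3 - 3*b^2 - 18*b) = b*(b + 3)*(b^3 + b^2 - 6*b) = b*(b + 3)^2*(b^2 - 2*b) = b^2*(b + 3)^2*(b - 2)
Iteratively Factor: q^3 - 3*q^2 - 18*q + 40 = (q - 2)*(q^2 - q - 20) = (q - 5)*(q - 2)*(q + 4)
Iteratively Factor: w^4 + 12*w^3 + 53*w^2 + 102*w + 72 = (w + 2)*(w^3 + 10*w^2 + 33*w + 36) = (w + 2)*(w + 4)*(w^2 + 6*w + 9) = (w + 2)*(w + 3)*(w + 4)*(w + 3)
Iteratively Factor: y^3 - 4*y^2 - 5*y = (y + 1)*(y^2 - 5*y) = y*(y + 1)*(y - 5)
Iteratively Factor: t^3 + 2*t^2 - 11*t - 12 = (t + 1)*(t^2 + t - 12) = (t + 1)*(t + 4)*(t - 3)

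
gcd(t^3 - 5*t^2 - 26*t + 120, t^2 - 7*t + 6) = t - 6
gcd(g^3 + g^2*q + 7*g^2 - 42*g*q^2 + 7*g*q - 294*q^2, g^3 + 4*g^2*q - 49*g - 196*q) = g + 7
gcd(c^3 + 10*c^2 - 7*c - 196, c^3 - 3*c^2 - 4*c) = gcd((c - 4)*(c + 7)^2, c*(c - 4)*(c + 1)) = c - 4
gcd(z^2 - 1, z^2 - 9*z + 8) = z - 1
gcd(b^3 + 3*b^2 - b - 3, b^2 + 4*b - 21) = 1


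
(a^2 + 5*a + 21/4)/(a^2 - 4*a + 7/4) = (4*a^2 + 20*a + 21)/(4*a^2 - 16*a + 7)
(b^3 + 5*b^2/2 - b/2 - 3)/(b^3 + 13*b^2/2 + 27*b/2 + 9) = (b - 1)/(b + 3)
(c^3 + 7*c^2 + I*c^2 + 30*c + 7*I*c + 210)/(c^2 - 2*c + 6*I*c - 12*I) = (c^2 + c*(7 - 5*I) - 35*I)/(c - 2)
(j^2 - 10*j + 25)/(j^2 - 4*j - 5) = (j - 5)/(j + 1)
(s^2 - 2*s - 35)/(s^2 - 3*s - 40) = (s - 7)/(s - 8)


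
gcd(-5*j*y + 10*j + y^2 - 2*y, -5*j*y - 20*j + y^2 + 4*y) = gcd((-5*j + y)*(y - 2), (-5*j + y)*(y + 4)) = -5*j + y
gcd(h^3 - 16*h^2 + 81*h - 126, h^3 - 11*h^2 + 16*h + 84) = h^2 - 13*h + 42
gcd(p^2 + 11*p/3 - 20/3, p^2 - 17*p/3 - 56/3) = 1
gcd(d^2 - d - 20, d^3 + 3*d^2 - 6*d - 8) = d + 4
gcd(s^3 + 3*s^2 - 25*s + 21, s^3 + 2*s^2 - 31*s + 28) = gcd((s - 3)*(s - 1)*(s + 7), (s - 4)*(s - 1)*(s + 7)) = s^2 + 6*s - 7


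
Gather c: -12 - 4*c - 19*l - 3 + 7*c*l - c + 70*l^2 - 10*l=c*(7*l - 5) + 70*l^2 - 29*l - 15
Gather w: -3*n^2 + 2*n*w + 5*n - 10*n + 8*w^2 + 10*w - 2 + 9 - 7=-3*n^2 - 5*n + 8*w^2 + w*(2*n + 10)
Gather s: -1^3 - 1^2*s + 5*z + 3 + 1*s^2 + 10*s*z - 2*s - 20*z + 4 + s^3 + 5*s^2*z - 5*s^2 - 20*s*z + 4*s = s^3 + s^2*(5*z - 4) + s*(1 - 10*z) - 15*z + 6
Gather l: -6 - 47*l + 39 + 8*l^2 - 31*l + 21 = 8*l^2 - 78*l + 54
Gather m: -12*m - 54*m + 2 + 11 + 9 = 22 - 66*m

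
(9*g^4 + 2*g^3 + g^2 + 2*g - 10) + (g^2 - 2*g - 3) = 9*g^4 + 2*g^3 + 2*g^2 - 13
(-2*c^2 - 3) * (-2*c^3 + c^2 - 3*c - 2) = 4*c^5 - 2*c^4 + 12*c^3 + c^2 + 9*c + 6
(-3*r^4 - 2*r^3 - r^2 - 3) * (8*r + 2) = -24*r^5 - 22*r^4 - 12*r^3 - 2*r^2 - 24*r - 6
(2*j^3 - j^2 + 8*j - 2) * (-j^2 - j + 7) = -2*j^5 - j^4 + 7*j^3 - 13*j^2 + 58*j - 14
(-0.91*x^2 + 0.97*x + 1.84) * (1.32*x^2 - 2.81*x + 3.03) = -1.2012*x^4 + 3.8375*x^3 - 3.0542*x^2 - 2.2313*x + 5.5752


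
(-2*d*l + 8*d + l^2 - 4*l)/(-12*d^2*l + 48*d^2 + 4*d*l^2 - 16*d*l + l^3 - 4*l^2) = 1/(6*d + l)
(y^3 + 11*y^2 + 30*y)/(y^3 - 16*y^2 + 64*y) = (y^2 + 11*y + 30)/(y^2 - 16*y + 64)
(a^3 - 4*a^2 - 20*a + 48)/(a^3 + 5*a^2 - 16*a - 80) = (a^2 - 8*a + 12)/(a^2 + a - 20)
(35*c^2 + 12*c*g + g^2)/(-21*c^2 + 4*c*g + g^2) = (-5*c - g)/(3*c - g)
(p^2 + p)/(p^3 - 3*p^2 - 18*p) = (p + 1)/(p^2 - 3*p - 18)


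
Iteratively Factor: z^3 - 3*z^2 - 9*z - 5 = (z + 1)*(z^2 - 4*z - 5) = (z - 5)*(z + 1)*(z + 1)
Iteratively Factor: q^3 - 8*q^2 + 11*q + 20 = (q - 4)*(q^2 - 4*q - 5) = (q - 4)*(q + 1)*(q - 5)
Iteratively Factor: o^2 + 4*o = (o)*(o + 4)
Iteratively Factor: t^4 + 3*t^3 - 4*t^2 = (t)*(t^3 + 3*t^2 - 4*t) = t*(t - 1)*(t^2 + 4*t) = t^2*(t - 1)*(t + 4)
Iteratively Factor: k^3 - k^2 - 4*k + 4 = (k + 2)*(k^2 - 3*k + 2) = (k - 1)*(k + 2)*(k - 2)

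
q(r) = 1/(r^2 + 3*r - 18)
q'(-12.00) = 0.00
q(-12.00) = 0.01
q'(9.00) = 0.00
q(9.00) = 0.01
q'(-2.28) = 0.00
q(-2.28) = -0.05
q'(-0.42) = -0.01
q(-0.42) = -0.05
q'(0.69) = -0.02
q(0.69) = -0.06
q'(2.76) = -1.93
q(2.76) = -0.48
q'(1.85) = -0.08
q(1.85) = -0.11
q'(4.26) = -0.07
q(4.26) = 0.08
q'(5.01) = -0.03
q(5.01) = 0.05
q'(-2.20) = 0.00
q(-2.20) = -0.05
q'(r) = (-2*r - 3)/(r^2 + 3*r - 18)^2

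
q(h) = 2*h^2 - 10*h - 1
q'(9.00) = 26.00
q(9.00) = 71.00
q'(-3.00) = -22.00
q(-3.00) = 47.00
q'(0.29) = -8.84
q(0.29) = -3.73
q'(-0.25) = -11.00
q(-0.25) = 1.62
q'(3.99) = 5.96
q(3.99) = -9.06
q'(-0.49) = -11.96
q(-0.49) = 4.38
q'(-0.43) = -11.72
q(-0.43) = 3.67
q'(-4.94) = -29.76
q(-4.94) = 97.21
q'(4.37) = 7.48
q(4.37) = -6.51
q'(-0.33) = -11.32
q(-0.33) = 2.52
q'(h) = 4*h - 10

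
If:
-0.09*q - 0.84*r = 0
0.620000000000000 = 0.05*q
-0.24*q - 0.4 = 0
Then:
No Solution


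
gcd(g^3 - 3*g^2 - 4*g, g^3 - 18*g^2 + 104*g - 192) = g - 4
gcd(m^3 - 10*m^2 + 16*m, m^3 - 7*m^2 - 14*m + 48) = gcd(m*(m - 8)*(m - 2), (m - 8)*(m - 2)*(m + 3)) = m^2 - 10*m + 16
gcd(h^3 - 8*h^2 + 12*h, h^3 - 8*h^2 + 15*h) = h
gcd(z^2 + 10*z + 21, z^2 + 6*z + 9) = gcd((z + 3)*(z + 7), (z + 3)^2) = z + 3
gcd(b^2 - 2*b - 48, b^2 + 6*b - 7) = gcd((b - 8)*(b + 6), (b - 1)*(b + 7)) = 1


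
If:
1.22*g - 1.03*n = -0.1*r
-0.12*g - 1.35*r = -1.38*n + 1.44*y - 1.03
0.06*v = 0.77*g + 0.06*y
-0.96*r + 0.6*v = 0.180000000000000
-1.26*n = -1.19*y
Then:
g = 0.10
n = 0.19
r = 0.73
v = 1.47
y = 0.20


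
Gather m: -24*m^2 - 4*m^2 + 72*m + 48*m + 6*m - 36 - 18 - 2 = -28*m^2 + 126*m - 56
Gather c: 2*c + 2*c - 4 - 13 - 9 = 4*c - 26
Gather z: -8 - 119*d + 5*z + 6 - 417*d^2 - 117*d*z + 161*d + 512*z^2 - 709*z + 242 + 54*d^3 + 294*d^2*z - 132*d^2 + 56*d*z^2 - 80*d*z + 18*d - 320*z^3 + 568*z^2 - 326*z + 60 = 54*d^3 - 549*d^2 + 60*d - 320*z^3 + z^2*(56*d + 1080) + z*(294*d^2 - 197*d - 1030) + 300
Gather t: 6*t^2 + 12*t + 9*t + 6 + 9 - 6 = 6*t^2 + 21*t + 9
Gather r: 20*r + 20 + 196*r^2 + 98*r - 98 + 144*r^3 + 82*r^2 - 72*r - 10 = 144*r^3 + 278*r^2 + 46*r - 88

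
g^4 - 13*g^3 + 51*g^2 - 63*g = g*(g - 7)*(g - 3)^2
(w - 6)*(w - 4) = w^2 - 10*w + 24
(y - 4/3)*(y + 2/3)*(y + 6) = y^3 + 16*y^2/3 - 44*y/9 - 16/3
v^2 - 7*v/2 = v*(v - 7/2)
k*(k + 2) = k^2 + 2*k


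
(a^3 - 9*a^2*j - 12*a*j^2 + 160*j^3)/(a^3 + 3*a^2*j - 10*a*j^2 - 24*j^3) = (a^2 - 13*a*j + 40*j^2)/(a^2 - a*j - 6*j^2)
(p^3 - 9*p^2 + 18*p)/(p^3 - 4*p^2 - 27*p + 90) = p/(p + 5)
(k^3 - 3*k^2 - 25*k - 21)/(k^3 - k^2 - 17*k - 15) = (k - 7)/(k - 5)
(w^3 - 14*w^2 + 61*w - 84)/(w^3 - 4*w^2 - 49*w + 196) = (w - 3)/(w + 7)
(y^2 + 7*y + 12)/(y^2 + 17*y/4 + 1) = 4*(y + 3)/(4*y + 1)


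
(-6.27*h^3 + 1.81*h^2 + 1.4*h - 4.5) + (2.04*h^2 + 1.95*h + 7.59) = -6.27*h^3 + 3.85*h^2 + 3.35*h + 3.09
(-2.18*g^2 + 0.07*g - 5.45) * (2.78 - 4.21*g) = 9.1778*g^3 - 6.3551*g^2 + 23.1391*g - 15.151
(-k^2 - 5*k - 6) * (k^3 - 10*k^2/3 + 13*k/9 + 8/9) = -k^5 - 5*k^4/3 + 83*k^3/9 + 107*k^2/9 - 118*k/9 - 16/3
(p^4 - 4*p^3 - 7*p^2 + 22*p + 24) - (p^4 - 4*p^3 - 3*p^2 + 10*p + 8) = -4*p^2 + 12*p + 16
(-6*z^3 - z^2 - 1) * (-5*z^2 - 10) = 30*z^5 + 5*z^4 + 60*z^3 + 15*z^2 + 10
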